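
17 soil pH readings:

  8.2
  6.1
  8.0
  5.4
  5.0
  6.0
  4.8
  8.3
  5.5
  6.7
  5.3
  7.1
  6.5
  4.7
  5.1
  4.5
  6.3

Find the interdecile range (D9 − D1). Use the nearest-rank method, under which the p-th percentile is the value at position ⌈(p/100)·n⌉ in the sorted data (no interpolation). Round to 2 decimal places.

3.50

Sorted: 4.5, 4.7, 4.8, 5.0, 5.1, 5.3, 5.4, 5.5, 6.0, 6.1, 6.3, 6.5, 6.7, 7.1, 8.0, 8.2, 8.3.
n = 17.
P10: rank ⌈10/100·17⌉ = 2 → 4.7.
P90: rank ⌈90/100·17⌉ = 16 → 8.2.
Difference: 8.2 − 4.7 = 3.5.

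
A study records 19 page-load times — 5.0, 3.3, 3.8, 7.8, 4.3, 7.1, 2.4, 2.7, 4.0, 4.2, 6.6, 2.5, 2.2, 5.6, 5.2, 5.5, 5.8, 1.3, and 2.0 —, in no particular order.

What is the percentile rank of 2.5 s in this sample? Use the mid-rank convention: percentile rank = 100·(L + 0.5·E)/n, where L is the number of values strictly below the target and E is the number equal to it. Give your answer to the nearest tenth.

Sorted: 1.3, 2.0, 2.2, 2.4, 2.5, 2.7, 3.3, 3.8, 4.0, 4.2, 4.3, 5.0, 5.2, 5.5, 5.6, 5.8, 6.6, 7.1, 7.8.
Count below 2.5: L = 4; count equal: E = 1; n = 19.
Percentile rank = 100·(4 + 0.5·1)/19 = 100·4.5/19 = 23.68.

23.7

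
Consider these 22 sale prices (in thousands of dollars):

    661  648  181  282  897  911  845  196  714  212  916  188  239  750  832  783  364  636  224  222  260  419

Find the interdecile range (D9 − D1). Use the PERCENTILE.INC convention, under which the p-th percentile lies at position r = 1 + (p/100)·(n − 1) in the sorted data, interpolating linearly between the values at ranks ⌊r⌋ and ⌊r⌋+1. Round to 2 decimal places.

694.20

Sorted: 181, 188, 196, 212, 222, 224, 239, 260, 282, 364, 419, 636, 648, 661, 714, 750, 783, 832, 845, 897, 911, 916.
n = 22.
P10: r = 3.1; ranks 3–4 are 196, 212; interpolating gives 197.6.
P90: r = 19.9; ranks 19–20 are 845, 897; interpolating gives 891.8.
Difference: 891.8 − 197.6 = 694.2.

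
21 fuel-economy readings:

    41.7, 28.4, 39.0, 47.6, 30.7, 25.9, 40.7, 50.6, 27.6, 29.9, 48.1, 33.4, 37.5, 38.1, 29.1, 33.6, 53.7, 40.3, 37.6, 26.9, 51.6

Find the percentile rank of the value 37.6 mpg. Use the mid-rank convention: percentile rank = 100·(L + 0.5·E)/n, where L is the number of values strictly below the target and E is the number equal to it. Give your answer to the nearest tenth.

50.0

Sorted: 25.9, 26.9, 27.6, 28.4, 29.1, 29.9, 30.7, 33.4, 33.6, 37.5, 37.6, 38.1, 39.0, 40.3, 40.7, 41.7, 47.6, 48.1, 50.6, 51.6, 53.7.
Count below 37.6: L = 10; count equal: E = 1; n = 21.
Percentile rank = 100·(10 + 0.5·1)/21 = 100·10.5/21 = 50.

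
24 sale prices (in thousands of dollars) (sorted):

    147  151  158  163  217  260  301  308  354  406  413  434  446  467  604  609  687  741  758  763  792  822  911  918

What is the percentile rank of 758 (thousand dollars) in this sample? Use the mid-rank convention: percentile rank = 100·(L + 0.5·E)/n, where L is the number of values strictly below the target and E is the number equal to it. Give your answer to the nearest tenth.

77.1

Count below 758: L = 18; count equal: E = 1; n = 24.
Percentile rank = 100·(18 + 0.5·1)/24 = 100·18.5/24 = 77.08.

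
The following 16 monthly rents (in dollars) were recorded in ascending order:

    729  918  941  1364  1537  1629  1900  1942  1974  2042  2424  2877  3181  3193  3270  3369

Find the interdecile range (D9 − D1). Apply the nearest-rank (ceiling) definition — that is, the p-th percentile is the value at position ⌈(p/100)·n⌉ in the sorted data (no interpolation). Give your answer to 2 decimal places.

n = 16.
P10: rank ⌈10/100·16⌉ = 2 → 918.
P90: rank ⌈90/100·16⌉ = 15 → 3270.
Difference: 3270 − 918 = 2352.

2352.00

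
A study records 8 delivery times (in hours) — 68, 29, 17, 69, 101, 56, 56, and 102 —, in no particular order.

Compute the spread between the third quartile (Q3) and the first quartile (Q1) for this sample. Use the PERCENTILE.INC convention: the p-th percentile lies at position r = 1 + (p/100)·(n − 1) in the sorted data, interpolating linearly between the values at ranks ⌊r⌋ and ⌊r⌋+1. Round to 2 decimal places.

27.75

Sorted: 17, 29, 56, 56, 68, 69, 101, 102.
n = 8.
P25: r = 2.75; ranks 2–3 are 29, 56; interpolating gives 49.25.
P75: r = 6.25; ranks 6–7 are 69, 101; interpolating gives 77.
Difference: 77 − 49.25 = 27.75.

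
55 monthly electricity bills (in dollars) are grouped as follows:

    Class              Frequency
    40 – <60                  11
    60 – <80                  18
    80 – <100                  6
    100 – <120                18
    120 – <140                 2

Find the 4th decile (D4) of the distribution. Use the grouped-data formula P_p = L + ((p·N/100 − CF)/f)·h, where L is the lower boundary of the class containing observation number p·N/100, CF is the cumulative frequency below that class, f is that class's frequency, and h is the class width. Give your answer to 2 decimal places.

N = 55; target position k = 40/100 · 55 = 22.
Cumulative frequencies: 11, 29, 35, 53, 55.
Observation 22 falls in the class 60 – <80.
L = 60, CF = 11, f = 18, h = 20.
P40 = 60 + ((22 − 11)/18)·20 = 60 + 12.2222 = 72.2222.

72.22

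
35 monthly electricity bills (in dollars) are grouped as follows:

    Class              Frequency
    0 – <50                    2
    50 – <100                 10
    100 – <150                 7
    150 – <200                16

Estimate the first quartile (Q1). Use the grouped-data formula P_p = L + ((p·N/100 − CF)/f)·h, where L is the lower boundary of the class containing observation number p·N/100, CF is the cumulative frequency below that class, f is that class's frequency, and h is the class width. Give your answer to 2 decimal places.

N = 35; target position k = 25/100 · 35 = 8.75.
Cumulative frequencies: 2, 12, 19, 35.
Observation 8.75 falls in the class 50 – <100.
L = 50, CF = 2, f = 10, h = 50.
P25 = 50 + ((8.75 − 2)/10)·50 = 50 + 33.75 = 83.75.

83.75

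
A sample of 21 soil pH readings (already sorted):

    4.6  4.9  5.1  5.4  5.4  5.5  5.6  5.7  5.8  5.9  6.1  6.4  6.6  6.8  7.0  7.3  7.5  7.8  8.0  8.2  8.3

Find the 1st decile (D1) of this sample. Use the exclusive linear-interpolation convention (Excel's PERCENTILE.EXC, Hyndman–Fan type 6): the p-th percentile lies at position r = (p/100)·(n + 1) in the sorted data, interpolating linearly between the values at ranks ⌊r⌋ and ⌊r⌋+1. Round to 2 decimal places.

4.94

n = 21.
r = (10/100)·(21 + 1) = 2.2.
Rank 2 is 4.9 and rank 3 is 5.1.
Interpolate: 4.9 + 0.2·(5.1 − 4.9) = 4.9 + 0.2·0.2 = 4.94.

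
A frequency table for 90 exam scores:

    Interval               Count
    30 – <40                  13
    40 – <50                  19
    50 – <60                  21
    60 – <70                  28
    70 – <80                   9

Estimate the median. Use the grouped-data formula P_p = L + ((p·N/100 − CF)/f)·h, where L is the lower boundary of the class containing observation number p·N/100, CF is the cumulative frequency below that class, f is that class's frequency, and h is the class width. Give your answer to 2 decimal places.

N = 90; target position k = 50/100 · 90 = 45.
Cumulative frequencies: 13, 32, 53, 81, 90.
Observation 45 falls in the class 50 – <60.
L = 50, CF = 32, f = 21, h = 10.
P50 = 50 + ((45 − 32)/21)·10 = 50 + 6.19048 = 56.1905.

56.19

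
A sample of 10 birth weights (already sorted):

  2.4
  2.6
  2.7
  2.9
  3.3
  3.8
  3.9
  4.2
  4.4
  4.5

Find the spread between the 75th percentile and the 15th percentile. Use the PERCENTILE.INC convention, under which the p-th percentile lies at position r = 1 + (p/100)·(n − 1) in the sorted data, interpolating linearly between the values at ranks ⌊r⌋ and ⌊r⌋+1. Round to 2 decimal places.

n = 10.
P15: r = 2.35; ranks 2–3 are 2.6, 2.7; interpolating gives 2.635.
P75: r = 7.75; ranks 7–8 are 3.9, 4.2; interpolating gives 4.125.
Difference: 4.125 − 2.635 = 1.49.

1.49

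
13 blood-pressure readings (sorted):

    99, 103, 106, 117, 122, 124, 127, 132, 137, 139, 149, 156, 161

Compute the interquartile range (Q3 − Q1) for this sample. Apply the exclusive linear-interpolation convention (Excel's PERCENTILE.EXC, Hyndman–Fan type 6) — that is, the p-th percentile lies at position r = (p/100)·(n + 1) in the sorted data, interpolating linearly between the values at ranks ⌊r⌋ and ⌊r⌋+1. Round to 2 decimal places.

32.50

n = 13.
P25: r = 3.5; ranks 3–4 are 106, 117; interpolating gives 111.5.
P75: r = 10.5; ranks 10–11 are 139, 149; interpolating gives 144.
Difference: 144 − 111.5 = 32.5.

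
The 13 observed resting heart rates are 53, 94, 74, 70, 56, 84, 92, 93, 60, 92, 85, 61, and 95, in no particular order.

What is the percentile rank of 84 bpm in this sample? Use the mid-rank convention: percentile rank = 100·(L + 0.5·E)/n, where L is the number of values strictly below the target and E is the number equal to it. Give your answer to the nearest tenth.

Sorted: 53, 56, 60, 61, 70, 74, 84, 85, 92, 92, 93, 94, 95.
Count below 84: L = 6; count equal: E = 1; n = 13.
Percentile rank = 100·(6 + 0.5·1)/13 = 100·6.5/13 = 50.

50.0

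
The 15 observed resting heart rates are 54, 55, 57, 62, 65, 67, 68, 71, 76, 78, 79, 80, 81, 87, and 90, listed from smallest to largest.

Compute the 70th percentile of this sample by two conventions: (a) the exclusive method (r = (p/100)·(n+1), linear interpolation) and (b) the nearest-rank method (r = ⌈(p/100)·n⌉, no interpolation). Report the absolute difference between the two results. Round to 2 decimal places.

n = 15.
(a) r = 11.2; between ranks 11 (79) and 12 (80): 79.2.
(b) the nearest-rank method: rank 11 → 79.
|79.2 − 79| = 0.2.

0.20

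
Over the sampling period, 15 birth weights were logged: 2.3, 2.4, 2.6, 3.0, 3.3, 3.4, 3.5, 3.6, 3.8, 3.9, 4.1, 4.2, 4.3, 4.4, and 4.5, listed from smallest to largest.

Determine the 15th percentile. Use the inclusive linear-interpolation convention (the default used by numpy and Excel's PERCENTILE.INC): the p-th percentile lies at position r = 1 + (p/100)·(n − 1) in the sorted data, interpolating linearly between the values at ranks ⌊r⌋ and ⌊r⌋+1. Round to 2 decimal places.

2.64

n = 15.
r = 1 + (15/100)·(15 − 1) = 1 + 2.1 = 3.1.
Rank 3 is 2.6 and rank 4 is 3.0.
Interpolate: 2.6 + 0.1·(3.0 − 2.6) = 2.6 + 0.1·0.4 = 2.64.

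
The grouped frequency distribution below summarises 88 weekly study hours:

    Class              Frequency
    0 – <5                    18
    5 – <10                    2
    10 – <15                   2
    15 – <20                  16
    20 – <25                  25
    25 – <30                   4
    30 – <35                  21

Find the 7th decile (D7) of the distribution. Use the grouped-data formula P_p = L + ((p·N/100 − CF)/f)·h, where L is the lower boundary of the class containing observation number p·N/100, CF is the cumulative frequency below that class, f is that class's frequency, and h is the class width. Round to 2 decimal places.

N = 88; target position k = 70/100 · 88 = 61.6.
Cumulative frequencies: 18, 20, 22, 38, 63, 67, 88.
Observation 61.6 falls in the class 20 – <25.
L = 20, CF = 38, f = 25, h = 5.
P70 = 20 + ((61.6 − 38)/25)·5 = 20 + 4.72 = 24.72.

24.72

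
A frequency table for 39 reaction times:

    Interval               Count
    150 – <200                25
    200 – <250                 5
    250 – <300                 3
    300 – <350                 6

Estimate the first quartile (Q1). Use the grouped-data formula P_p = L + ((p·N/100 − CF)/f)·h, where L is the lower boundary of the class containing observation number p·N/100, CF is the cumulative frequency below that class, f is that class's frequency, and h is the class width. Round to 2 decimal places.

N = 39; target position k = 25/100 · 39 = 9.75.
Cumulative frequencies: 25, 30, 33, 39.
Observation 9.75 falls in the class 150 – <200.
L = 150, CF = 0, f = 25, h = 50.
P25 = 150 + ((9.75 − 0)/25)·50 = 150 + 19.5 = 169.5.

169.50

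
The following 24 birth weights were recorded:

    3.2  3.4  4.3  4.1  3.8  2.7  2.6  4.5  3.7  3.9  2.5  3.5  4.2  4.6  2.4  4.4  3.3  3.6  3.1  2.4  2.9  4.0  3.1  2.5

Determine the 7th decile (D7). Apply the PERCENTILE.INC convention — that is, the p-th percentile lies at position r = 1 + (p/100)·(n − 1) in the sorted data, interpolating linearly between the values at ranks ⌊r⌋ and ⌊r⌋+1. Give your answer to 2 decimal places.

Sorted: 2.4, 2.4, 2.5, 2.5, 2.6, 2.7, 2.9, 3.1, 3.1, 3.2, 3.3, 3.4, 3.5, 3.6, 3.7, 3.8, 3.9, 4.0, 4.1, 4.2, 4.3, 4.4, 4.5, 4.6.
n = 24.
r = 1 + (70/100)·(24 − 1) = 1 + 16.1 = 17.1.
Rank 17 is 3.9 and rank 18 is 4.0.
Interpolate: 3.9 + 0.1·(4.0 − 3.9) = 3.9 + 0.1·0.1 = 3.91.

3.91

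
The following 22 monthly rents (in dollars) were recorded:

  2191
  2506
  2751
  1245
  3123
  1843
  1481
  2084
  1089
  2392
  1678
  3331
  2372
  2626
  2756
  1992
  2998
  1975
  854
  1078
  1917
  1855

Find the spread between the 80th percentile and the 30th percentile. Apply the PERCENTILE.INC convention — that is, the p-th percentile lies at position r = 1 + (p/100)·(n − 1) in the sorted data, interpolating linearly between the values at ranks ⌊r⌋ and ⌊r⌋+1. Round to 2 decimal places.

879.40

Sorted: 854, 1078, 1089, 1245, 1481, 1678, 1843, 1855, 1917, 1975, 1992, 2084, 2191, 2372, 2392, 2506, 2626, 2751, 2756, 2998, 3123, 3331.
n = 22.
P30: r = 7.3; ranks 7–8 are 1843, 1855; interpolating gives 1846.6.
P80: r = 17.8; ranks 17–18 are 2626, 2751; interpolating gives 2726.
Difference: 2726 − 1846.6 = 879.4.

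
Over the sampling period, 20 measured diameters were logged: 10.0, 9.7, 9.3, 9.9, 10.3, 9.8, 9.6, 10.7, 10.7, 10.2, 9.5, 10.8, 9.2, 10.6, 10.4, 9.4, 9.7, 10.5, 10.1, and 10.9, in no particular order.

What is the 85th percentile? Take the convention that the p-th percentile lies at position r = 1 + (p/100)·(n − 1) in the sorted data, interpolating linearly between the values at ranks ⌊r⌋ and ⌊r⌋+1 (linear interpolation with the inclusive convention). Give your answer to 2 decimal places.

10.70

Sorted: 9.2, 9.3, 9.4, 9.5, 9.6, 9.7, 9.7, 9.8, 9.9, 10.0, 10.1, 10.2, 10.3, 10.4, 10.5, 10.6, 10.7, 10.7, 10.8, 10.9.
n = 20.
r = 1 + (85/100)·(20 − 1) = 1 + 16.15 = 17.15.
Rank 17 is 10.7 and rank 18 is 10.7.
Interpolate: 10.7 + 0.15·(10.7 − 10.7) = 10.7 + 0.15·0 = 10.7.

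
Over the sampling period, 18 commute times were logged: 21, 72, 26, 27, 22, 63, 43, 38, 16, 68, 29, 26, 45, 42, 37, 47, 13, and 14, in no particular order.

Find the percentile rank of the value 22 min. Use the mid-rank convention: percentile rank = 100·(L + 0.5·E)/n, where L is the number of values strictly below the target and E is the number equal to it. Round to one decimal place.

25.0

Sorted: 13, 14, 16, 21, 22, 26, 26, 27, 29, 37, 38, 42, 43, 45, 47, 63, 68, 72.
Count below 22: L = 4; count equal: E = 1; n = 18.
Percentile rank = 100·(4 + 0.5·1)/18 = 100·4.5/18 = 25.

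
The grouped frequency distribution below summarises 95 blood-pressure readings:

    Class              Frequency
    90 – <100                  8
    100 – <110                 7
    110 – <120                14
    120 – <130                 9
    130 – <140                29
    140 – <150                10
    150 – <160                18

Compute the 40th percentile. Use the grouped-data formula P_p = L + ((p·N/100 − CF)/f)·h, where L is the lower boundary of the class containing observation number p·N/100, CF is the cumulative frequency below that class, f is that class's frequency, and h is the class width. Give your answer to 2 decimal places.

130.00

N = 95; target position k = 40/100 · 95 = 38.
Cumulative frequencies: 8, 15, 29, 38, 67, 77, 95.
Observation 38 falls in the class 120 – <130.
L = 120, CF = 29, f = 9, h = 10.
P40 = 120 + ((38 − 29)/9)·10 = 120 + 10 = 130.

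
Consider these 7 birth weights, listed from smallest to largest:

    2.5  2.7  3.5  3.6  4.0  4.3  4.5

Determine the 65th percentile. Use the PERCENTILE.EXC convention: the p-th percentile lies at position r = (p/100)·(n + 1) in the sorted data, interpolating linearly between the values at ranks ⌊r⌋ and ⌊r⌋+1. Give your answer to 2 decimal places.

4.06

n = 7.
r = (65/100)·(7 + 1) = 5.2.
Rank 5 is 4.0 and rank 6 is 4.3.
Interpolate: 4.0 + 0.2·(4.3 − 4.0) = 4.0 + 0.2·0.3 = 4.06.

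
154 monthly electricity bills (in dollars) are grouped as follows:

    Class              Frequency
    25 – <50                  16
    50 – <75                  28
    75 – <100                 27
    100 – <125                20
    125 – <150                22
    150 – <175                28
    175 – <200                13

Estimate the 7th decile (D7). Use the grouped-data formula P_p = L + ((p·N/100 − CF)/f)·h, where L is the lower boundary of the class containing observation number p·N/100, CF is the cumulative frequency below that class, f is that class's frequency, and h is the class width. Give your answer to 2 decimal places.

N = 154; target position k = 70/100 · 154 = 107.8.
Cumulative frequencies: 16, 44, 71, 91, 113, 141, 154.
Observation 107.8 falls in the class 125 – <150.
L = 125, CF = 91, f = 22, h = 25.
P70 = 125 + ((107.8 − 91)/22)·25 = 125 + 19.0909 = 144.091.

144.09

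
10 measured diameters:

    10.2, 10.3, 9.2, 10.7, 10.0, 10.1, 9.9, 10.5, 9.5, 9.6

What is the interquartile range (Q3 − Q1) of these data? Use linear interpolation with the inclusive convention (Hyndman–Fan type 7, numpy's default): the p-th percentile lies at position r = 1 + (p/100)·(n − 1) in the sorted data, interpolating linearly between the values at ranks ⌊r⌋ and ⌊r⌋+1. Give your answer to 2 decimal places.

Sorted: 9.2, 9.5, 9.6, 9.9, 10.0, 10.1, 10.2, 10.3, 10.5, 10.7.
n = 10.
P25: r = 3.25; ranks 3–4 are 9.6, 9.9; interpolating gives 9.675.
P75: r = 7.75; ranks 7–8 are 10.2, 10.3; interpolating gives 10.275.
Difference: 10.275 − 9.675 = 0.6.

0.60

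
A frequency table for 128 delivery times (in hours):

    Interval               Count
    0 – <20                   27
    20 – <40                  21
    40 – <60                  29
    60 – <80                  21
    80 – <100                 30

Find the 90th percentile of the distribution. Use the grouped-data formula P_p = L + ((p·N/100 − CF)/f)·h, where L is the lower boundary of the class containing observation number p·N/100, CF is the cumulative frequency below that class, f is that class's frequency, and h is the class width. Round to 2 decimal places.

N = 128; target position k = 90/100 · 128 = 115.2.
Cumulative frequencies: 27, 48, 77, 98, 128.
Observation 115.2 falls in the class 80 – <100.
L = 80, CF = 98, f = 30, h = 20.
P90 = 80 + ((115.2 − 98)/30)·20 = 80 + 11.4667 = 91.4667.

91.47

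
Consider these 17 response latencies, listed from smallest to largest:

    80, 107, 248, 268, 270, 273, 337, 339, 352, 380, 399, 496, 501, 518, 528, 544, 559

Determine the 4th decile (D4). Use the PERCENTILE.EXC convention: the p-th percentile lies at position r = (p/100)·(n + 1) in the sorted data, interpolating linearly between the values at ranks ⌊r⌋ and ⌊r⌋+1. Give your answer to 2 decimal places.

337.40

n = 17.
r = (40/100)·(17 + 1) = 7.2.
Rank 7 is 337 and rank 8 is 339.
Interpolate: 337 + 0.2·(339 − 337) = 337 + 0.2·2 = 337.4.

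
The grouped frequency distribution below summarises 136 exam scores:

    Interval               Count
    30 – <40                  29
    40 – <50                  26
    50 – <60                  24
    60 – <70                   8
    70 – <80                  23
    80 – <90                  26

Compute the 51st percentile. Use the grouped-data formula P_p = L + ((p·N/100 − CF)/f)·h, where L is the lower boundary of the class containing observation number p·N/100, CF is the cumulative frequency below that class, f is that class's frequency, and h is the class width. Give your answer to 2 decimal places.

55.98

N = 136; target position k = 51/100 · 136 = 69.36.
Cumulative frequencies: 29, 55, 79, 87, 110, 136.
Observation 69.36 falls in the class 50 – <60.
L = 50, CF = 55, f = 24, h = 10.
P51 = 50 + ((69.36 − 55)/24)·10 = 50 + 5.98333 = 55.9833.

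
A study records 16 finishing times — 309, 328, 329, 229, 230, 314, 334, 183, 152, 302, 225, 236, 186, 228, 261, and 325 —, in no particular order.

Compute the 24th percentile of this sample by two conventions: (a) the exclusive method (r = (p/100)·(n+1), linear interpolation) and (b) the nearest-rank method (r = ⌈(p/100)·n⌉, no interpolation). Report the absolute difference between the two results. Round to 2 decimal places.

Sorted: 152, 183, 186, 225, 228, 229, 230, 236, 261, 302, 309, 314, 325, 328, 329, 334.
n = 16.
(a) r = 4.08; between ranks 4 (225) and 5 (228): 225.24.
(b) the nearest-rank method: rank 4 → 225.
|225.24 − 225| = 0.24.

0.24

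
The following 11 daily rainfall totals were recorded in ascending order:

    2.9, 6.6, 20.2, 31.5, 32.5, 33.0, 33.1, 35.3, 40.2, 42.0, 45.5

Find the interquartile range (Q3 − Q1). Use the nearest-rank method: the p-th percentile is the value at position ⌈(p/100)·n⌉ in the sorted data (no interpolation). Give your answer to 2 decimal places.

20.00

n = 11.
P25: rank ⌈25/100·11⌉ = 3 → 20.2.
P75: rank ⌈75/100·11⌉ = 9 → 40.2.
Difference: 40.2 − 20.2 = 20.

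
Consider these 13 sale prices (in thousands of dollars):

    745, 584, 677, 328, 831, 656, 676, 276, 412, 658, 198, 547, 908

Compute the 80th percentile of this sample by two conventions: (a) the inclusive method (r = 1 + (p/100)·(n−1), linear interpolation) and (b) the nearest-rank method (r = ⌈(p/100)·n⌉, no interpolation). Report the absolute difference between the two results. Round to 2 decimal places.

27.20

Sorted: 198, 276, 328, 412, 547, 584, 656, 658, 676, 677, 745, 831, 908.
n = 13.
(a) r = 10.6; between ranks 10 (677) and 11 (745): 717.8.
(b) the nearest-rank method: rank 11 → 745.
|717.8 − 745| = 27.2.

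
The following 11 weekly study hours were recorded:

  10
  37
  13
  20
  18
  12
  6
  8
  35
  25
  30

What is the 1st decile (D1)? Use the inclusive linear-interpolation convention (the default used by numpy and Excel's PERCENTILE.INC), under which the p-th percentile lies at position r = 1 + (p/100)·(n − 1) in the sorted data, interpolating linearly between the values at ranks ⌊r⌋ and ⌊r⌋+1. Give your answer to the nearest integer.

Sorted: 6, 8, 10, 12, 13, 18, 20, 25, 30, 35, 37.
n = 11.
r = 1 + (10/100)·(11 − 1) = 1 + 1 = 2.
r is an integer, so P10 is the value at rank 2: 8.

8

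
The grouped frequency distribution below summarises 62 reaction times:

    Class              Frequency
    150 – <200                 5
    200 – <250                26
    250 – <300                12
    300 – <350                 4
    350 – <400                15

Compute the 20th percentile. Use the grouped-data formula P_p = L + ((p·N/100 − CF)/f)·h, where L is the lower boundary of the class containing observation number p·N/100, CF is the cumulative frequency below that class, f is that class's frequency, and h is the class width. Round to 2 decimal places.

N = 62; target position k = 20/100 · 62 = 12.4.
Cumulative frequencies: 5, 31, 43, 47, 62.
Observation 12.4 falls in the class 200 – <250.
L = 200, CF = 5, f = 26, h = 50.
P20 = 200 + ((12.4 − 5)/26)·50 = 200 + 14.2308 = 214.231.

214.23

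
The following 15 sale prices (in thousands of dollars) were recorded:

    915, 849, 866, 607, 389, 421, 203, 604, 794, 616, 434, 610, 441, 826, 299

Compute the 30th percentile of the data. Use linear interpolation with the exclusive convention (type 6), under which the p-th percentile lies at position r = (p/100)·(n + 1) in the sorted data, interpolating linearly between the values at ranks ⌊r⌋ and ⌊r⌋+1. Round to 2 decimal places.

431.40

Sorted: 203, 299, 389, 421, 434, 441, 604, 607, 610, 616, 794, 826, 849, 866, 915.
n = 15.
r = (30/100)·(15 + 1) = 4.8.
Rank 4 is 421 and rank 5 is 434.
Interpolate: 421 + 0.8·(434 − 421) = 421 + 0.8·13 = 431.4.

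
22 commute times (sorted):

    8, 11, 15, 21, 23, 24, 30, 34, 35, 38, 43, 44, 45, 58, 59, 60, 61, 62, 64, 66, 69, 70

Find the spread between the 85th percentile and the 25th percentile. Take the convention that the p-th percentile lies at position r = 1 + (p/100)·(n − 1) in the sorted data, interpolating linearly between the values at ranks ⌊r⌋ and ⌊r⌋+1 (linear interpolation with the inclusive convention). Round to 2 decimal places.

38.20

n = 22.
P25: r = 6.25; ranks 6–7 are 24, 30; interpolating gives 25.5.
P85: r = 18.85; ranks 18–19 are 62, 64; interpolating gives 63.7.
Difference: 63.7 − 25.5 = 38.2.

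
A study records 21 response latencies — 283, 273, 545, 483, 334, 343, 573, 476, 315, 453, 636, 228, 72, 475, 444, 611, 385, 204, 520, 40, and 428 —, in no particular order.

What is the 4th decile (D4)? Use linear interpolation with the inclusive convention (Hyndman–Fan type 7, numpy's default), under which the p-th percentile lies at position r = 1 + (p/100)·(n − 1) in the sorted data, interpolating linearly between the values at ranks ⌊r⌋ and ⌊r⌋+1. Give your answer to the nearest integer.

343

Sorted: 40, 72, 204, 228, 273, 283, 315, 334, 343, 385, 428, 444, 453, 475, 476, 483, 520, 545, 573, 611, 636.
n = 21.
r = 1 + (40/100)·(21 − 1) = 1 + 8 = 9.
r is an integer, so P40 is the value at rank 9: 343.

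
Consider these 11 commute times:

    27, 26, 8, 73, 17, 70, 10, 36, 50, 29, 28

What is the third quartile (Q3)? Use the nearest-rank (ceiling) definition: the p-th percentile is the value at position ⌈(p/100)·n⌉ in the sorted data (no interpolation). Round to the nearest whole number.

Sorted: 8, 10, 17, 26, 27, 28, 29, 36, 50, 70, 73.
n = 11.
Position = ⌈75/100 · 11⌉ = ⌈8.25⌉ = 9.
The value at rank 9 is 50.

50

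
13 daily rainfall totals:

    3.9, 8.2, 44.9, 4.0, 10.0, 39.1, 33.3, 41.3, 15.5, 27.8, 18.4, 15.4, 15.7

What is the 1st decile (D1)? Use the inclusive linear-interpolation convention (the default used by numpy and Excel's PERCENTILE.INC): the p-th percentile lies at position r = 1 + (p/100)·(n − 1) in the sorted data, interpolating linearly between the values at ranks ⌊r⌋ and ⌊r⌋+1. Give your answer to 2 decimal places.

4.84

Sorted: 3.9, 4.0, 8.2, 10.0, 15.4, 15.5, 15.7, 18.4, 27.8, 33.3, 39.1, 41.3, 44.9.
n = 13.
r = 1 + (10/100)·(13 − 1) = 1 + 1.2 = 2.2.
Rank 2 is 4.0 and rank 3 is 8.2.
Interpolate: 4.0 + 0.2·(8.2 − 4.0) = 4.0 + 0.2·4.2 = 4.84.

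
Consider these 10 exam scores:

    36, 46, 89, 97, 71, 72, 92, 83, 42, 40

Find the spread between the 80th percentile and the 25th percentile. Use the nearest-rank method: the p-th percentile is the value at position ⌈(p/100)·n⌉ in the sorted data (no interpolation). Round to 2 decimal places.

47.00

Sorted: 36, 40, 42, 46, 71, 72, 83, 89, 92, 97.
n = 10.
P25: rank ⌈25/100·10⌉ = 3 → 42.
P80: rank ⌈80/100·10⌉ = 8 → 89.
Difference: 89 − 42 = 47.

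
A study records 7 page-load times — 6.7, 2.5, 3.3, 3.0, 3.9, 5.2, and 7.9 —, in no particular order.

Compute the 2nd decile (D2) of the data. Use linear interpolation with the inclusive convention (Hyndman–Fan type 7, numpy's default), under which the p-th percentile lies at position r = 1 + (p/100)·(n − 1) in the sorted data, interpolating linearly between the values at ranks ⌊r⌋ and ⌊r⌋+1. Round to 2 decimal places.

Sorted: 2.5, 3.0, 3.3, 3.9, 5.2, 6.7, 7.9.
n = 7.
r = 1 + (20/100)·(7 − 1) = 1 + 1.2 = 2.2.
Rank 2 is 3.0 and rank 3 is 3.3.
Interpolate: 3.0 + 0.2·(3.3 − 3.0) = 3.0 + 0.2·0.3 = 3.06.

3.06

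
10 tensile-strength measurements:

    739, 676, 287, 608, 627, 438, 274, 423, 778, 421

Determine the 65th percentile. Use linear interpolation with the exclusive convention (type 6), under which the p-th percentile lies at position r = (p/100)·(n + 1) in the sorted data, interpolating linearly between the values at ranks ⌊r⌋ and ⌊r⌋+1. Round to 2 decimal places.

Sorted: 274, 287, 421, 423, 438, 608, 627, 676, 739, 778.
n = 10.
r = (65/100)·(10 + 1) = 7.15.
Rank 7 is 627 and rank 8 is 676.
Interpolate: 627 + 0.15·(676 − 627) = 627 + 0.15·49 = 634.35.

634.35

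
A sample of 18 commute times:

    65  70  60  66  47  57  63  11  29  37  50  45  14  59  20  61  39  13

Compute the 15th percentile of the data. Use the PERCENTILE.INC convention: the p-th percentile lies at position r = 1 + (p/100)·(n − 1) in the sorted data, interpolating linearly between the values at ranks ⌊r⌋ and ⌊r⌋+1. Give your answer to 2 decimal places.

17.30

Sorted: 11, 13, 14, 20, 29, 37, 39, 45, 47, 50, 57, 59, 60, 61, 63, 65, 66, 70.
n = 18.
r = 1 + (15/100)·(18 − 1) = 1 + 2.55 = 3.55.
Rank 3 is 14 and rank 4 is 20.
Interpolate: 14 + 0.55·(20 − 14) = 14 + 0.55·6 = 17.3.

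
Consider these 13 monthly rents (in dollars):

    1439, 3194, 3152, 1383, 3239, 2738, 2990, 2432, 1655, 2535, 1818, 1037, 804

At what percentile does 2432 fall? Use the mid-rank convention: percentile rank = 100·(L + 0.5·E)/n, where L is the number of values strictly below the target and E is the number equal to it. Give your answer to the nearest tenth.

50.0

Sorted: 804, 1037, 1383, 1439, 1655, 1818, 2432, 2535, 2738, 2990, 3152, 3194, 3239.
Count below 2432: L = 6; count equal: E = 1; n = 13.
Percentile rank = 100·(6 + 0.5·1)/13 = 100·6.5/13 = 50.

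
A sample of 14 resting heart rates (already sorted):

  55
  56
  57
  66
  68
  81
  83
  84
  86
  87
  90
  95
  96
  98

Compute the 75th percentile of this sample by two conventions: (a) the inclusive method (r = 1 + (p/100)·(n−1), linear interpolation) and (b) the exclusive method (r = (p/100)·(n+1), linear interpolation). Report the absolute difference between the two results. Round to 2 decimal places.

n = 14.
(a) r = 10.75; between ranks 10 (87) and 11 (90): 89.25.
(b) r = 11.25; between ranks 11 (90) and 12 (95): 91.25.
|89.25 − 91.25| = 2.

2.00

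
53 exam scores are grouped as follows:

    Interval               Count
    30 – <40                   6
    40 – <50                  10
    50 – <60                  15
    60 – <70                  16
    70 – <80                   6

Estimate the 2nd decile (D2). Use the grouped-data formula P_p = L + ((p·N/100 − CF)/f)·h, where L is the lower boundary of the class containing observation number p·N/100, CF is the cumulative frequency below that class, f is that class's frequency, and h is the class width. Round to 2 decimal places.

44.60

N = 53; target position k = 20/100 · 53 = 10.6.
Cumulative frequencies: 6, 16, 31, 47, 53.
Observation 10.6 falls in the class 40 – <50.
L = 40, CF = 6, f = 10, h = 10.
P20 = 40 + ((10.6 − 6)/10)·10 = 40 + 4.6 = 44.6.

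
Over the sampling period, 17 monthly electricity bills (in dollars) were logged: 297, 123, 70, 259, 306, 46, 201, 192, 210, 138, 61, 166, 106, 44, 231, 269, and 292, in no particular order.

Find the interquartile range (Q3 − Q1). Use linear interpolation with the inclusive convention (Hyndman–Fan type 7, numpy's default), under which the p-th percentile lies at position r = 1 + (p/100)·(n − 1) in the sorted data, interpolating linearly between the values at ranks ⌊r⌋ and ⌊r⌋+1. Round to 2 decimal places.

153.00

Sorted: 44, 46, 61, 70, 106, 123, 138, 166, 192, 201, 210, 231, 259, 269, 292, 297, 306.
n = 17.
P25: r = 5 (integer) → 106.
P75: r = 13 (integer) → 259.
Difference: 259 − 106 = 153.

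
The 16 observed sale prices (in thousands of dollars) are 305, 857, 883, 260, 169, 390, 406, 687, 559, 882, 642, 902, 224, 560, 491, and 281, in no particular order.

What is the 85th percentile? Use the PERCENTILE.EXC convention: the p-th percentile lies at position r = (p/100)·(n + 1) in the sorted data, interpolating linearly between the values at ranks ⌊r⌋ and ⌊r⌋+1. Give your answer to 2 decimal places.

Sorted: 169, 224, 260, 281, 305, 390, 406, 491, 559, 560, 642, 687, 857, 882, 883, 902.
n = 16.
r = (85/100)·(16 + 1) = 14.45.
Rank 14 is 882 and rank 15 is 883.
Interpolate: 882 + 0.45·(883 − 882) = 882 + 0.45·1 = 882.45.

882.45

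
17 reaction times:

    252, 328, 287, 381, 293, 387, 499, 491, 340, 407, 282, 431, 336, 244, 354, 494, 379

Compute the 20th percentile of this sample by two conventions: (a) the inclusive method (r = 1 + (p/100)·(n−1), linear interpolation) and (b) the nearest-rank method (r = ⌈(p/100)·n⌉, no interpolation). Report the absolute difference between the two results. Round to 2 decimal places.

Sorted: 244, 252, 282, 287, 293, 328, 336, 340, 354, 379, 381, 387, 407, 431, 491, 494, 499.
n = 17.
(a) r = 4.2; between ranks 4 (287) and 5 (293): 288.2.
(b) the nearest-rank method: rank 4 → 287.
|288.2 − 287| = 1.2.

1.20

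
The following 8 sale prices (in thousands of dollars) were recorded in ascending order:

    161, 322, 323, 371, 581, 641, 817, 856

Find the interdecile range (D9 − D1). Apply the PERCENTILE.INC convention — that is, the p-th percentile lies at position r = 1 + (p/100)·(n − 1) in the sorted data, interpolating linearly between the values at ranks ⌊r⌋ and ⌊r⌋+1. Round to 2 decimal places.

n = 8.
P10: r = 1.7; ranks 1–2 are 161, 322; interpolating gives 273.7.
P90: r = 7.3; ranks 7–8 are 817, 856; interpolating gives 828.7.
Difference: 828.7 − 273.7 = 555.

555.00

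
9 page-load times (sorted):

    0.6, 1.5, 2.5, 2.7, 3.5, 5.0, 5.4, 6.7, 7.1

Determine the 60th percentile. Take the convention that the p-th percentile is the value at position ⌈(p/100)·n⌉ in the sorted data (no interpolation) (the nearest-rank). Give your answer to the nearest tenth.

n = 9.
Position = ⌈60/100 · 9⌉ = ⌈5.4⌉ = 6.
The value at rank 6 is 5.0.

5.0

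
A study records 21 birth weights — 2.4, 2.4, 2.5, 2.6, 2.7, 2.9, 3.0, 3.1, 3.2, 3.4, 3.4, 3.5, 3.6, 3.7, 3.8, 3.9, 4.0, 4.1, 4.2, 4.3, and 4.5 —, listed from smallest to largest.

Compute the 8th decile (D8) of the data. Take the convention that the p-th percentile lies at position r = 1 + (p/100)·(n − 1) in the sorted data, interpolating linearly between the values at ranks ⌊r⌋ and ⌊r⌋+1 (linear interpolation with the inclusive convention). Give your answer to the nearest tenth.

4.0

n = 21.
r = 1 + (80/100)·(21 − 1) = 1 + 16 = 17.
r is an integer, so P80 is the value at rank 17: 4.0.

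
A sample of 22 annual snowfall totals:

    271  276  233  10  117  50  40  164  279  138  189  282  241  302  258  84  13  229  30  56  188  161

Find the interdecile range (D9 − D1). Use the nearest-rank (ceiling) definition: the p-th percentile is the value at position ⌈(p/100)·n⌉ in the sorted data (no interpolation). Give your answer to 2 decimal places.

249.00

Sorted: 10, 13, 30, 40, 50, 56, 84, 117, 138, 161, 164, 188, 189, 229, 233, 241, 258, 271, 276, 279, 282, 302.
n = 22.
P10: rank ⌈10/100·22⌉ = 3 → 30.
P90: rank ⌈90/100·22⌉ = 20 → 279.
Difference: 279 − 30 = 249.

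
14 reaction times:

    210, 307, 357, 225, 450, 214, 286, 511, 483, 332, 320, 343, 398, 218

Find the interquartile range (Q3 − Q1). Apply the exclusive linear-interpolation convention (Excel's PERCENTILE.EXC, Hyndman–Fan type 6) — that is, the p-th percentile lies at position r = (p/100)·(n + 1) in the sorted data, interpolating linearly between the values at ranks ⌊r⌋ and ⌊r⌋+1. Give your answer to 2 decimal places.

187.75

Sorted: 210, 214, 218, 225, 286, 307, 320, 332, 343, 357, 398, 450, 483, 511.
n = 14.
P25: r = 3.75; ranks 3–4 are 218, 225; interpolating gives 223.25.
P75: r = 11.25; ranks 11–12 are 398, 450; interpolating gives 411.
Difference: 411 − 223.25 = 187.75.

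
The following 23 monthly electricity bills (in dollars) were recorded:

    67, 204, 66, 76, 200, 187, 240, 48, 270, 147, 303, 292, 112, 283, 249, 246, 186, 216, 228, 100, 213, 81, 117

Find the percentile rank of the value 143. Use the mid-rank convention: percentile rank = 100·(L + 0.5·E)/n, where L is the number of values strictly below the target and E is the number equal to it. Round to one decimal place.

34.8

Sorted: 48, 66, 67, 76, 81, 100, 112, 117, 147, 186, 187, 200, 204, 213, 216, 228, 240, 246, 249, 270, 283, 292, 303.
Count below 143: L = 8; count equal: E = 0; n = 23.
Percentile rank = 100·(8 + 0.5·0)/23 = 100·8/23 = 34.78.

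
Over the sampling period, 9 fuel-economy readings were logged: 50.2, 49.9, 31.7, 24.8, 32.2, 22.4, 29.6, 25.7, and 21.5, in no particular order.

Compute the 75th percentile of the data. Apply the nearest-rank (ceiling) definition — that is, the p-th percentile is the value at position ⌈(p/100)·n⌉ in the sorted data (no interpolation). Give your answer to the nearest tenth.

Sorted: 21.5, 22.4, 24.8, 25.7, 29.6, 31.7, 32.2, 49.9, 50.2.
n = 9.
Position = ⌈75/100 · 9⌉ = ⌈6.75⌉ = 7.
The value at rank 7 is 32.2.

32.2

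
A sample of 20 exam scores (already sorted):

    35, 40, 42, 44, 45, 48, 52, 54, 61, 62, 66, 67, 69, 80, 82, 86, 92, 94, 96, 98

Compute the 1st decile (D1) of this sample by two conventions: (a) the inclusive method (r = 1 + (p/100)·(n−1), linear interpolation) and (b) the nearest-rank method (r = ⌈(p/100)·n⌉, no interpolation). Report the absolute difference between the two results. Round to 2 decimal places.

n = 20.
(a) r = 2.9; between ranks 2 (40) and 3 (42): 41.8.
(b) the nearest-rank method: rank 2 → 40.
|41.8 − 40| = 1.8.

1.80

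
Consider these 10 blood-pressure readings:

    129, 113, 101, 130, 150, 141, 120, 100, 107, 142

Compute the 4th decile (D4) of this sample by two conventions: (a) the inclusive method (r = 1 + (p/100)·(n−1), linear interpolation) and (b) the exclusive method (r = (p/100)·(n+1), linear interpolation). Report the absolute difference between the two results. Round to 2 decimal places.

Sorted: 100, 101, 107, 113, 120, 129, 130, 141, 142, 150.
n = 10.
(a) r = 4.6; between ranks 4 (113) and 5 (120): 117.2.
(b) r = 4.4; between ranks 4 (113) and 5 (120): 115.8.
|117.2 − 115.8| = 1.4.

1.40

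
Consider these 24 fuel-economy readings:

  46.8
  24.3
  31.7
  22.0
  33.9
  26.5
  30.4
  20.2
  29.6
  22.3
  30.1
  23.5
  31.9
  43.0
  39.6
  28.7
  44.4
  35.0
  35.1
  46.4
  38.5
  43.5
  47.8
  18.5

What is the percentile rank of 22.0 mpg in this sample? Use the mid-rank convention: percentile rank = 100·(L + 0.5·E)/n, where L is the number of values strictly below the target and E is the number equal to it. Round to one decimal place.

Sorted: 18.5, 20.2, 22.0, 22.3, 23.5, 24.3, 26.5, 28.7, 29.6, 30.1, 30.4, 31.7, 31.9, 33.9, 35.0, 35.1, 38.5, 39.6, 43.0, 43.5, 44.4, 46.4, 46.8, 47.8.
Count below 22.0: L = 2; count equal: E = 1; n = 24.
Percentile rank = 100·(2 + 0.5·1)/24 = 100·2.5/24 = 10.42.

10.4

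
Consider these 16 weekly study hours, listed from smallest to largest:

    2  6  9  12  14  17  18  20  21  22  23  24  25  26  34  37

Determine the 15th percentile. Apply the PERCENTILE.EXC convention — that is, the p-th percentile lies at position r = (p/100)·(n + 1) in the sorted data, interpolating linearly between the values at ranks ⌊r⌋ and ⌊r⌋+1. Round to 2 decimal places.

n = 16.
r = (15/100)·(16 + 1) = 2.55.
Rank 2 is 6 and rank 3 is 9.
Interpolate: 6 + 0.55·(9 − 6) = 6 + 0.55·3 = 7.65.

7.65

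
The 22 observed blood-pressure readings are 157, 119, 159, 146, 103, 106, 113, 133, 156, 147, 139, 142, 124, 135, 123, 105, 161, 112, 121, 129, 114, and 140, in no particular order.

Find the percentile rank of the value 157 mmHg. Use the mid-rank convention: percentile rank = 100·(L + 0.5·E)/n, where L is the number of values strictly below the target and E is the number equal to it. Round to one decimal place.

88.6

Sorted: 103, 105, 106, 112, 113, 114, 119, 121, 123, 124, 129, 133, 135, 139, 140, 142, 146, 147, 156, 157, 159, 161.
Count below 157: L = 19; count equal: E = 1; n = 22.
Percentile rank = 100·(19 + 0.5·1)/22 = 100·19.5/22 = 88.64.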